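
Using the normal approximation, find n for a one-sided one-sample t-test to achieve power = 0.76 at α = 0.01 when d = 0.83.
n = 14

Sample size formula (one-sample t-test, normal approximation):
n = ((z_α + z_β) / d)²

z_α = 2.326 (for α = 0.01, one-sided)
z_β = 0.706 (for power = 0.76)
d = 0.83

n = ((2.326 + 0.706) / 0.83)²
n = (3.653)²
n ≈ 13.34
Round up to the next whole number: n = 14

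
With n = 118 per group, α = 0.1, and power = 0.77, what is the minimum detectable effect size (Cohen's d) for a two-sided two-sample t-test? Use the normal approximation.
d ≈ 0.31

Minimum detectable effect (two-sample t-test, normal approximation):
d = (z_{α/2} + z_β) / √(n/2)
d = (1.645 + 0.739) / √(118/2)
d = 2.384 / 7.681
d ≈ 0.31

By Cohen's convention (0.2 small / 0.5 medium / 0.8 large): small effect.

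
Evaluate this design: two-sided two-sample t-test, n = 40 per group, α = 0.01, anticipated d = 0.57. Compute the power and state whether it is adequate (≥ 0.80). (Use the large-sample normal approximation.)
Power ≈ 0.49; the study is underpowered (power < 0.80)

Power calculation (two-sample t-test, normal approximation):
z_β = d · √(n/2) - z_{α/2}
z_β = 0.57 · √(40/2) - 2.576
z_β = 0.57 · 4.472 - 2.576
z_β = -0.027

Power = Φ(z_β) = Φ(-0.027) ≈ 0.489

Effect size d = 0.57 is medium by Cohen's convention (0.2/0.5/0.8).

Threshold: power ≥ 0.80 is conventionally adequate.
Power ≈ 0.49 → the study is underpowered (power < 0.80).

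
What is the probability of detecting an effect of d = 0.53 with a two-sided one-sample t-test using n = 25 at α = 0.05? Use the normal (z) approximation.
Power ≈ 0.75

Power calculation (one-sample t-test, normal approximation):
z_β = d · √n - z_{α/2}
z_β = 0.53 · √25 - 1.960
z_β = 0.53 · 5.000 - 1.960
z_β = 0.690

Power = Φ(z_β) = Φ(0.690) ≈ 0.755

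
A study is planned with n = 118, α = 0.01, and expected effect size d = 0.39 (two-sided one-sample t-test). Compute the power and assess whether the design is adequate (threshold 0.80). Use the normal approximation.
Power ≈ 0.95; the study is adequately powered (power ≥ 0.80)

Power calculation (one-sample t-test, normal approximation):
z_β = d · √n - z_{α/2}
z_β = 0.39 · √118 - 2.576
z_β = 0.39 · 10.863 - 2.576
z_β = 1.661

Power = Φ(z_β) = Φ(1.661) ≈ 0.952

Effect size d = 0.39 is small by Cohen's convention (0.2/0.5/0.8).

Threshold: power ≥ 0.80 is conventionally adequate.
Power ≈ 0.95 → the study is adequately powered (power ≥ 0.80).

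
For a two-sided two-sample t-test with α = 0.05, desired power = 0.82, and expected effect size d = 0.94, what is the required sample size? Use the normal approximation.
n = 19 per group

Sample size formula (two-sample t-test, normal approximation):
n = 2 · ((z_{α/2} + z_β) / d)²

z_{α/2} = 1.960 (for α = 0.05, two-sided)
z_β = 0.915 (for power = 0.82)
d = 0.94

n = 2 · ((1.960 + 0.915) / 0.94)²
n = 2 · (3.059)²
n ≈ 18.71
Round up to the next whole number: n = 19 per group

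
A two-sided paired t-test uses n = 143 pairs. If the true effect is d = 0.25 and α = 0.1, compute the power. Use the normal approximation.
Power ≈ 0.91

Power calculation (paired t-test, normal approximation):
z_β = d · √n - z_{α/2}
z_β = 0.25 · √143 - 1.645
z_β = 0.25 · 11.958 - 1.645
z_β = 1.345

Power = Φ(z_β) = Φ(1.345) ≈ 0.911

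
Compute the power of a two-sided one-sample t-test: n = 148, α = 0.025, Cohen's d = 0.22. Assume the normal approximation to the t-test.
Power ≈ 0.67

Power calculation (one-sample t-test, normal approximation):
z_β = d · √n - z_{α/2}
z_β = 0.22 · √148 - 2.241
z_β = 0.22 · 12.166 - 2.241
z_β = 0.435

Power = Φ(z_β) = Φ(0.435) ≈ 0.668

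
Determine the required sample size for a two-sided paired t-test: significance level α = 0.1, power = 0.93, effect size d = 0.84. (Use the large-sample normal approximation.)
n = 14 pairs

Sample size formula (paired t-test, normal approximation):
n = ((z_{α/2} + z_β) / d)²

z_{α/2} = 1.645 (for α = 0.1, two-sided)
z_β = 1.476 (for power = 0.93)
d = 0.84

n = ((1.645 + 1.476) / 0.84)²
n = (3.715)²
n ≈ 13.80
Round up to the next whole number: n = 14 pairs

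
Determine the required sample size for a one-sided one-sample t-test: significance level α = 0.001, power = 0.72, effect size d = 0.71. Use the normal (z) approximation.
n = 27

Sample size formula (one-sample t-test, normal approximation):
n = ((z_α + z_β) / d)²

z_α = 3.090 (for α = 0.001, one-sided)
z_β = 0.583 (for power = 0.72)
d = 0.71

n = ((3.090 + 0.583) / 0.71)²
n = (5.173)²
n ≈ 26.76
Round up to the next whole number: n = 27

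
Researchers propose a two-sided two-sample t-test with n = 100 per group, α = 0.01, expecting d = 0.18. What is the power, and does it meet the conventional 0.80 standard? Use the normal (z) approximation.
Power ≈ 0.10; the study is underpowered (power < 0.80)

Power calculation (two-sample t-test, normal approximation):
z_β = d · √(n/2) - z_{α/2}
z_β = 0.18 · √(100/2) - 2.576
z_β = 0.18 · 7.071 - 2.576
z_β = -1.303

Power = Φ(z_β) = Φ(-1.303) ≈ 0.096

Effect size d = 0.18 is very small by Cohen's convention (0.2/0.5/0.8).

Threshold: power ≥ 0.80 is conventionally adequate.
Power ≈ 0.10 → the study is underpowered (power < 0.80).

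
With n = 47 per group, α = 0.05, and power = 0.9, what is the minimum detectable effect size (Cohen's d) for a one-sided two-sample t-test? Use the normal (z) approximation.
d ≈ 0.60

Minimum detectable effect (two-sample t-test, normal approximation):
d = (z_α + z_β) / √(n/2)
d = (1.645 + 1.282) / √(47/2)
d = 2.926 / 4.848
d ≈ 0.60

By Cohen's convention (0.2 small / 0.5 medium / 0.8 large): medium effect.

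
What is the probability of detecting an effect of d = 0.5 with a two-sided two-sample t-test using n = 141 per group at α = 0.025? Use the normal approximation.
Power ≈ 0.97

Power calculation (two-sample t-test, normal approximation):
z_β = d · √(n/2) - z_{α/2}
z_β = 0.5 · √(141/2) - 2.241
z_β = 0.5 · 8.396 - 2.241
z_β = 1.957

Power = Φ(z_β) = Φ(1.957) ≈ 0.975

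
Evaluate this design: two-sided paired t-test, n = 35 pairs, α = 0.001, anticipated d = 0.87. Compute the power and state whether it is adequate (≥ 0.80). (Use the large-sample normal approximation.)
Power ≈ 0.97; the study is adequately powered (power ≥ 0.80)

Power calculation (paired t-test, normal approximation):
z_β = d · √n - z_{α/2}
z_β = 0.87 · √35 - 3.291
z_β = 0.87 · 5.916 - 3.291
z_β = 1.856

Power = Φ(z_β) = Φ(1.856) ≈ 0.968

Effect size d = 0.87 is large by Cohen's convention (0.2/0.5/0.8).

Threshold: power ≥ 0.80 is conventionally adequate.
Power ≈ 0.97 → the study is adequately powered (power ≥ 0.80).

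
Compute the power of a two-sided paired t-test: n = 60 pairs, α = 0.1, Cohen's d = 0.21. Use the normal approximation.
Power ≈ 0.49

Power calculation (paired t-test, normal approximation):
z_β = d · √n - z_{α/2}
z_β = 0.21 · √60 - 1.645
z_β = 0.21 · 7.746 - 1.645
z_β = -0.018

Power = Φ(z_β) = Φ(-0.018) ≈ 0.493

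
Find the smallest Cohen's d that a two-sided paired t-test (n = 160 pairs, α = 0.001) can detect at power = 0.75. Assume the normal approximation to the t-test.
d ≈ 0.31

Minimum detectable effect (paired t-test, normal approximation):
d = (z_{α/2} + z_β) / √n
d = (3.291 + 0.674) / √160
d = 3.965 / 12.649
d ≈ 0.31

By Cohen's convention (0.2 small / 0.5 medium / 0.8 large): small effect.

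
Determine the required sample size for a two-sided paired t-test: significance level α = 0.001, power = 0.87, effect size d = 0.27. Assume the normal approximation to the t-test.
n = 268 pairs

Sample size formula (paired t-test, normal approximation):
n = ((z_{α/2} + z_β) / d)²

z_{α/2} = 3.291 (for α = 0.001, two-sided)
z_β = 1.126 (for power = 0.87)
d = 0.27

n = ((3.291 + 1.126) / 0.27)²
n = (16.359)²
n ≈ 267.62
Round up to the next whole number: n = 268 pairs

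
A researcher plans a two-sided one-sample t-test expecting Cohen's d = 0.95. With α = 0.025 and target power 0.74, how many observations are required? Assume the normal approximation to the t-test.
n = 10

Sample size formula (one-sample t-test, normal approximation):
n = ((z_{α/2} + z_β) / d)²

z_{α/2} = 2.241 (for α = 0.025, two-sided)
z_β = 0.643 (for power = 0.74)
d = 0.95

n = ((2.241 + 0.643) / 0.95)²
n = (3.036)²
n ≈ 9.22
Round up to the next whole number: n = 10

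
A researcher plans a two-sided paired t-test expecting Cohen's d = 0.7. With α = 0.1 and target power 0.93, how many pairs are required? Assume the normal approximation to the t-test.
n = 20 pairs

Sample size formula (paired t-test, normal approximation):
n = ((z_{α/2} + z_β) / d)²

z_{α/2} = 1.645 (for α = 0.1, two-sided)
z_β = 1.476 (for power = 0.93)
d = 0.7

n = ((1.645 + 1.476) / 0.7)²
n = (4.459)²
n ≈ 19.88
Round up to the next whole number: n = 20 pairs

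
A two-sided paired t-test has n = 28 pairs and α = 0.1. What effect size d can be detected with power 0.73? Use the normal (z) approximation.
d ≈ 0.43

Minimum detectable effect (paired t-test, normal approximation):
d = (z_{α/2} + z_β) / √n
d = (1.645 + 0.613) / √28
d = 2.258 / 5.292
d ≈ 0.43

By Cohen's convention (0.2 small / 0.5 medium / 0.8 large): small effect.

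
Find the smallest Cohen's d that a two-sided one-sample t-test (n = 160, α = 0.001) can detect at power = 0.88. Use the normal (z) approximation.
d ≈ 0.35

Minimum detectable effect (one-sample t-test, normal approximation):
d = (z_{α/2} + z_β) / √n
d = (3.291 + 1.175) / √160
d = 4.466 / 12.649
d ≈ 0.35

By Cohen's convention (0.2 small / 0.5 medium / 0.8 large): small effect.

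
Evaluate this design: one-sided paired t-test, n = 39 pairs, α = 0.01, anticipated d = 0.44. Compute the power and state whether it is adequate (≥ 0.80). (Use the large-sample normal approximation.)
Power ≈ 0.66; the study is underpowered (power < 0.80)

Power calculation (paired t-test, normal approximation):
z_β = d · √n - z_α
z_β = 0.44 · √39 - 2.326
z_β = 0.44 · 6.245 - 2.326
z_β = 0.421

Power = Φ(z_β) = Φ(0.421) ≈ 0.663

Effect size d = 0.44 is small by Cohen's convention (0.2/0.5/0.8).

Threshold: power ≥ 0.80 is conventionally adequate.
Power ≈ 0.66 → the study is underpowered (power < 0.80).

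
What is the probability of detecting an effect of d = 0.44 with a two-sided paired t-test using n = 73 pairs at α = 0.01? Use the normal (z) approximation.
Power ≈ 0.88

Power calculation (paired t-test, normal approximation):
z_β = d · √n - z_{α/2}
z_β = 0.44 · √73 - 2.576
z_β = 0.44 · 8.544 - 2.576
z_β = 1.184

Power = Φ(z_β) = Φ(1.184) ≈ 0.882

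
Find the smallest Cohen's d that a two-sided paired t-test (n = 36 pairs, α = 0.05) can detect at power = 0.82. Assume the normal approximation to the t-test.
d ≈ 0.48

Minimum detectable effect (paired t-test, normal approximation):
d = (z_{α/2} + z_β) / √n
d = (1.960 + 0.915) / √36
d = 2.875 / 6.000
d ≈ 0.48

By Cohen's convention (0.2 small / 0.5 medium / 0.8 large): small effect.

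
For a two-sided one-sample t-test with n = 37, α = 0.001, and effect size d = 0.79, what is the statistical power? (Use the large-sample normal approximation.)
Power ≈ 0.94

Power calculation (one-sample t-test, normal approximation):
z_β = d · √n - z_{α/2}
z_β = 0.79 · √37 - 3.291
z_β = 0.79 · 6.083 - 3.291
z_β = 1.515

Power = Φ(z_β) = Φ(1.515) ≈ 0.935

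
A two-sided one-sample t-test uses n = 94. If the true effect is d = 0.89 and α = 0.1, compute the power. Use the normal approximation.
Power ≈ 1.00

Power calculation (one-sample t-test, normal approximation):
z_β = d · √n - z_{α/2}
z_β = 0.89 · √94 - 1.645
z_β = 0.89 · 9.695 - 1.645
z_β = 6.984

Power = Φ(z_β) = Φ(6.984) ≈ 1.000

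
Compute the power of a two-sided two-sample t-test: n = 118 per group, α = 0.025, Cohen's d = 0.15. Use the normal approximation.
Power ≈ 0.14

Power calculation (two-sample t-test, normal approximation):
z_β = d · √(n/2) - z_{α/2}
z_β = 0.15 · √(118/2) - 2.241
z_β = 0.15 · 7.681 - 2.241
z_β = -1.089

Power = Φ(z_β) = Φ(-1.089) ≈ 0.138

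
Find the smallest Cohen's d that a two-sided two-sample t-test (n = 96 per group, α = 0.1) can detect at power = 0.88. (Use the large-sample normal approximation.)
d ≈ 0.41

Minimum detectable effect (two-sample t-test, normal approximation):
d = (z_{α/2} + z_β) / √(n/2)
d = (1.645 + 1.175) / √(96/2)
d = 2.820 / 6.928
d ≈ 0.41

By Cohen's convention (0.2 small / 0.5 medium / 0.8 large): small effect.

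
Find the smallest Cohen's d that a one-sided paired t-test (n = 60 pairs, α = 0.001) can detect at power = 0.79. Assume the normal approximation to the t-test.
d ≈ 0.50

Minimum detectable effect (paired t-test, normal approximation):
d = (z_α + z_β) / √n
d = (3.090 + 0.806) / √60
d = 3.897 / 7.746
d ≈ 0.50

By Cohen's convention (0.2 small / 0.5 medium / 0.8 large): medium effect.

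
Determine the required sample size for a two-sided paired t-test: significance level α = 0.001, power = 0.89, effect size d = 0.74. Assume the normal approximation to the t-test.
n = 38 pairs

Sample size formula (paired t-test, normal approximation):
n = ((z_{α/2} + z_β) / d)²

z_{α/2} = 3.291 (for α = 0.001, two-sided)
z_β = 1.227 (for power = 0.89)
d = 0.74

n = ((3.291 + 1.227) / 0.74)²
n = (6.105)²
n ≈ 37.27
Round up to the next whole number: n = 38 pairs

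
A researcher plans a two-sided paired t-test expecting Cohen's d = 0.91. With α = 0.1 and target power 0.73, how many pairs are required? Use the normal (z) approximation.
n = 7 pairs

Sample size formula (paired t-test, normal approximation):
n = ((z_{α/2} + z_β) / d)²

z_{α/2} = 1.645 (for α = 0.1, two-sided)
z_β = 0.613 (for power = 0.73)
d = 0.91

n = ((1.645 + 0.613) / 0.91)²
n = (2.481)²
n ≈ 6.16
Round up to the next whole number: n = 7 pairs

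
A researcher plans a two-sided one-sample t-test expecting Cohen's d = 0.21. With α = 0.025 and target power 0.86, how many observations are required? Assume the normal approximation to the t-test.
n = 251

Sample size formula (one-sample t-test, normal approximation):
n = ((z_{α/2} + z_β) / d)²

z_{α/2} = 2.241 (for α = 0.025, two-sided)
z_β = 1.080 (for power = 0.86)
d = 0.21

n = ((2.241 + 1.080) / 0.21)²
n = (15.814)²
n ≈ 250.08
Round up to the next whole number: n = 251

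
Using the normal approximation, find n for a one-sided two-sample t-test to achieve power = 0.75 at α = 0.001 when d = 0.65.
n = 68 per group

Sample size formula (two-sample t-test, normal approximation):
n = 2 · ((z_α + z_β) / d)²

z_α = 3.090 (for α = 0.001, one-sided)
z_β = 0.674 (for power = 0.75)
d = 0.65

n = 2 · ((3.090 + 0.674) / 0.65)²
n = 2 · (5.791)²
n ≈ 67.07
Round up to the next whole number: n = 68 per group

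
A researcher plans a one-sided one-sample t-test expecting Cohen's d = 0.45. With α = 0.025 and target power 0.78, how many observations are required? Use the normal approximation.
n = 37

Sample size formula (one-sample t-test, normal approximation):
n = ((z_α + z_β) / d)²

z_α = 1.960 (for α = 0.025, one-sided)
z_β = 0.772 (for power = 0.78)
d = 0.45

n = ((1.960 + 0.772) / 0.45)²
n = (6.071)²
n ≈ 36.86
Round up to the next whole number: n = 37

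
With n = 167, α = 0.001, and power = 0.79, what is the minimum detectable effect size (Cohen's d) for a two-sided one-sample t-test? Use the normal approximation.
d ≈ 0.32

Minimum detectable effect (one-sample t-test, normal approximation):
d = (z_{α/2} + z_β) / √n
d = (3.291 + 0.806) / √167
d = 4.097 / 12.923
d ≈ 0.32

By Cohen's convention (0.2 small / 0.5 medium / 0.8 large): small effect.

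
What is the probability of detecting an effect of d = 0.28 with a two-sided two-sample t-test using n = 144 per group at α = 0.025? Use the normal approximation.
Power ≈ 0.55

Power calculation (two-sample t-test, normal approximation):
z_β = d · √(n/2) - z_{α/2}
z_β = 0.28 · √(144/2) - 2.241
z_β = 0.28 · 8.485 - 2.241
z_β = 0.134

Power = Φ(z_β) = Φ(0.134) ≈ 0.553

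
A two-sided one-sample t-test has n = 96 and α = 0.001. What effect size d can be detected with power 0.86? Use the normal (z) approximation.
d ≈ 0.45

Minimum detectable effect (one-sample t-test, normal approximation):
d = (z_{α/2} + z_β) / √n
d = (3.291 + 1.080) / √96
d = 4.371 / 9.798
d ≈ 0.45

By Cohen's convention (0.2 small / 0.5 medium / 0.8 large): small effect.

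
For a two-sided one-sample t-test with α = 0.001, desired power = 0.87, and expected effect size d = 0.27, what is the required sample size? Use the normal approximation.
n = 268

Sample size formula (one-sample t-test, normal approximation):
n = ((z_{α/2} + z_β) / d)²

z_{α/2} = 3.291 (for α = 0.001, two-sided)
z_β = 1.126 (for power = 0.87)
d = 0.27

n = ((3.291 + 1.126) / 0.27)²
n = (16.359)²
n ≈ 267.62
Round up to the next whole number: n = 268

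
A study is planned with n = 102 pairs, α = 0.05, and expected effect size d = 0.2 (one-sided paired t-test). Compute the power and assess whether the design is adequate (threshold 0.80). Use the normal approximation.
Power ≈ 0.65; the study is underpowered (power < 0.80)

Power calculation (paired t-test, normal approximation):
z_β = d · √n - z_α
z_β = 0.2 · √102 - 1.645
z_β = 0.2 · 10.100 - 1.645
z_β = 0.375

Power = Φ(z_β) = Φ(0.375) ≈ 0.646

Effect size d = 0.2 is small by Cohen's convention (0.2/0.5/0.8).

Threshold: power ≥ 0.80 is conventionally adequate.
Power ≈ 0.65 → the study is underpowered (power < 0.80).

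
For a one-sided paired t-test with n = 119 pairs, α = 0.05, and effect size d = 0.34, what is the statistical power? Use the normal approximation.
Power ≈ 0.98

Power calculation (paired t-test, normal approximation):
z_β = d · √n - z_α
z_β = 0.34 · √119 - 1.645
z_β = 0.34 · 10.909 - 1.645
z_β = 2.064

Power = Φ(z_β) = Φ(2.064) ≈ 0.980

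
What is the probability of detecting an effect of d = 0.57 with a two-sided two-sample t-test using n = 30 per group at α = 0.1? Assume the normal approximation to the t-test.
Power ≈ 0.71

Power calculation (two-sample t-test, normal approximation):
z_β = d · √(n/2) - z_{α/2}
z_β = 0.57 · √(30/2) - 1.645
z_β = 0.57 · 3.873 - 1.645
z_β = 0.563

Power = Φ(z_β) = Φ(0.563) ≈ 0.713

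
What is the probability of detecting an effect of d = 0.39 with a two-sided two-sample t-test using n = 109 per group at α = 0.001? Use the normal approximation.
Power ≈ 0.34

Power calculation (two-sample t-test, normal approximation):
z_β = d · √(n/2) - z_{α/2}
z_β = 0.39 · √(109/2) - 3.291
z_β = 0.39 · 7.382 - 3.291
z_β = -0.411

Power = Φ(z_β) = Φ(-0.411) ≈ 0.340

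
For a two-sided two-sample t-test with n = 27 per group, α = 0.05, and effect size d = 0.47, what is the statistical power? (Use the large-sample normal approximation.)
Power ≈ 0.41

Power calculation (two-sample t-test, normal approximation):
z_β = d · √(n/2) - z_{α/2}
z_β = 0.47 · √(27/2) - 1.960
z_β = 0.47 · 3.674 - 1.960
z_β = -0.233

Power = Φ(z_β) = Φ(-0.233) ≈ 0.408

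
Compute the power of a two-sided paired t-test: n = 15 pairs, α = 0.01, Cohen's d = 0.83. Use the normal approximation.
Power ≈ 0.74

Power calculation (paired t-test, normal approximation):
z_β = d · √n - z_{α/2}
z_β = 0.83 · √15 - 2.576
z_β = 0.83 · 3.873 - 2.576
z_β = 0.639

Power = Φ(z_β) = Φ(0.639) ≈ 0.739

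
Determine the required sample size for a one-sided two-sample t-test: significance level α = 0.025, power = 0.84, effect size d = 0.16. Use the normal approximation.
n = 682 per group

Sample size formula (two-sample t-test, normal approximation):
n = 2 · ((z_α + z_β) / d)²

z_α = 1.960 (for α = 0.025, one-sided)
z_β = 0.994 (for power = 0.84)
d = 0.16

n = 2 · ((1.960 + 0.994) / 0.16)²
n = 2 · (18.463)²
n ≈ 681.76
Round up to the next whole number: n = 682 per group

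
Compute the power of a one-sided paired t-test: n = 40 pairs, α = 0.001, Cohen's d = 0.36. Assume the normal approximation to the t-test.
Power ≈ 0.21

Power calculation (paired t-test, normal approximation):
z_β = d · √n - z_α
z_β = 0.36 · √40 - 3.090
z_β = 0.36 · 6.325 - 3.090
z_β = -0.813

Power = Φ(z_β) = Φ(-0.813) ≈ 0.208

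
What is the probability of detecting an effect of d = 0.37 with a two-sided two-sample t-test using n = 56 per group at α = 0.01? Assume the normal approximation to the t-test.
Power ≈ 0.27

Power calculation (two-sample t-test, normal approximation):
z_β = d · √(n/2) - z_{α/2}
z_β = 0.37 · √(56/2) - 2.576
z_β = 0.37 · 5.292 - 2.576
z_β = -0.618

Power = Φ(z_β) = Φ(-0.618) ≈ 0.268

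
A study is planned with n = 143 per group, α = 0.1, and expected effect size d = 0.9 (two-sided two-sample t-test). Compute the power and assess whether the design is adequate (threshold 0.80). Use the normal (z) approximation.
Power ≈ 1.00; the study is adequately powered (power ≥ 0.80)

Power calculation (two-sample t-test, normal approximation):
z_β = d · √(n/2) - z_{α/2}
z_β = 0.9 · √(143/2) - 1.645
z_β = 0.9 · 8.456 - 1.645
z_β = 5.965

Power = Φ(z_β) = Φ(5.965) ≈ 1.000

Effect size d = 0.9 is large by Cohen's convention (0.2/0.5/0.8).

Threshold: power ≥ 0.80 is conventionally adequate.
Power ≈ 1.00 → the study is adequately powered (power ≥ 0.80).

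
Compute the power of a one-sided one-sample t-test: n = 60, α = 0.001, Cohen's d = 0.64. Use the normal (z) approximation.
Power ≈ 0.97

Power calculation (one-sample t-test, normal approximation):
z_β = d · √n - z_α
z_β = 0.64 · √60 - 3.090
z_β = 0.64 · 7.746 - 3.090
z_β = 1.867

Power = Φ(z_β) = Φ(1.867) ≈ 0.969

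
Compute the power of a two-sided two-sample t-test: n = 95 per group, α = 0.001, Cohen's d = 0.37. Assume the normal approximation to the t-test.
Power ≈ 0.23

Power calculation (two-sample t-test, normal approximation):
z_β = d · √(n/2) - z_{α/2}
z_β = 0.37 · √(95/2) - 3.291
z_β = 0.37 · 6.892 - 3.291
z_β = -0.740

Power = Φ(z_β) = Φ(-0.740) ≈ 0.230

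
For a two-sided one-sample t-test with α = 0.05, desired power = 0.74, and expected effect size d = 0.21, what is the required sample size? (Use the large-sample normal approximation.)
n = 154

Sample size formula (one-sample t-test, normal approximation):
n = ((z_{α/2} + z_β) / d)²

z_{α/2} = 1.960 (for α = 0.05, two-sided)
z_β = 0.643 (for power = 0.74)
d = 0.21

n = ((1.960 + 0.643) / 0.21)²
n = (12.395)²
n ≈ 153.64
Round up to the next whole number: n = 154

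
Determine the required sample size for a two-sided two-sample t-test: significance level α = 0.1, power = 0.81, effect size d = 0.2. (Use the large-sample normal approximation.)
n = 319 per group

Sample size formula (two-sample t-test, normal approximation):
n = 2 · ((z_{α/2} + z_β) / d)²

z_{α/2} = 1.645 (for α = 0.1, two-sided)
z_β = 0.878 (for power = 0.81)
d = 0.2

n = 2 · ((1.645 + 0.878) / 0.2)²
n = 2 · (12.615)²
n ≈ 318.28
Round up to the next whole number: n = 319 per group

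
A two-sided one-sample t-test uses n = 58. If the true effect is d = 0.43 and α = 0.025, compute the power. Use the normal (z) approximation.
Power ≈ 0.85

Power calculation (one-sample t-test, normal approximation):
z_β = d · √n - z_{α/2}
z_β = 0.43 · √58 - 2.241
z_β = 0.43 · 7.616 - 2.241
z_β = 1.033

Power = Φ(z_β) = Φ(1.033) ≈ 0.849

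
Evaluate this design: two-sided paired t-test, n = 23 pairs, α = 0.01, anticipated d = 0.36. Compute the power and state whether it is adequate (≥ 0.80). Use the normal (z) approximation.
Power ≈ 0.20; the study is underpowered (power < 0.80)

Power calculation (paired t-test, normal approximation):
z_β = d · √n - z_{α/2}
z_β = 0.36 · √23 - 2.576
z_β = 0.36 · 4.796 - 2.576
z_β = -0.849

Power = Φ(z_β) = Φ(-0.849) ≈ 0.198

Effect size d = 0.36 is small by Cohen's convention (0.2/0.5/0.8).

Threshold: power ≥ 0.80 is conventionally adequate.
Power ≈ 0.20 → the study is underpowered (power < 0.80).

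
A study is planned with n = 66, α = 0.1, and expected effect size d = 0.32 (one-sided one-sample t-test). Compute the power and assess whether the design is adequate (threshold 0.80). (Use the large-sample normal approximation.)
Power ≈ 0.91; the study is adequately powered (power ≥ 0.80)

Power calculation (one-sample t-test, normal approximation):
z_β = d · √n - z_α
z_β = 0.32 · √66 - 1.282
z_β = 0.32 · 8.124 - 1.282
z_β = 1.318

Power = Φ(z_β) = Φ(1.318) ≈ 0.906

Effect size d = 0.32 is small by Cohen's convention (0.2/0.5/0.8).

Threshold: power ≥ 0.80 is conventionally adequate.
Power ≈ 0.91 → the study is adequately powered (power ≥ 0.80).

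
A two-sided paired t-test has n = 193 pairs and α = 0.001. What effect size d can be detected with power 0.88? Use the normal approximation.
d ≈ 0.32

Minimum detectable effect (paired t-test, normal approximation):
d = (z_{α/2} + z_β) / √n
d = (3.291 + 1.175) / √193
d = 4.466 / 13.892
d ≈ 0.32

By Cohen's convention (0.2 small / 0.5 medium / 0.8 large): small effect.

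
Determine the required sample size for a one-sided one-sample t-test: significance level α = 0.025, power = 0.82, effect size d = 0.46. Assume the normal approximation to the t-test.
n = 40

Sample size formula (one-sample t-test, normal approximation):
n = ((z_α + z_β) / d)²

z_α = 1.960 (for α = 0.025, one-sided)
z_β = 0.915 (for power = 0.82)
d = 0.46

n = ((1.960 + 0.915) / 0.46)²
n = (6.250)²
n ≈ 39.06
Round up to the next whole number: n = 40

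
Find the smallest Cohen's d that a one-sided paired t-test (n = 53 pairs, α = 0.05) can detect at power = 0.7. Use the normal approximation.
d ≈ 0.30

Minimum detectable effect (paired t-test, normal approximation):
d = (z_α + z_β) / √n
d = (1.645 + 0.524) / √53
d = 2.169 / 7.280
d ≈ 0.30

By Cohen's convention (0.2 small / 0.5 medium / 0.8 large): small effect.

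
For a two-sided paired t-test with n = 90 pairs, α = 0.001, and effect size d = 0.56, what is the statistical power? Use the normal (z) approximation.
Power ≈ 0.98

Power calculation (paired t-test, normal approximation):
z_β = d · √n - z_{α/2}
z_β = 0.56 · √90 - 3.291
z_β = 0.56 · 9.487 - 3.291
z_β = 2.022

Power = Φ(z_β) = Φ(2.022) ≈ 0.978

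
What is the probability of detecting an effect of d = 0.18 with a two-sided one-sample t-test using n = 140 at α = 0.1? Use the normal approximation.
Power ≈ 0.69

Power calculation (one-sample t-test, normal approximation):
z_β = d · √n - z_{α/2}
z_β = 0.18 · √140 - 1.645
z_β = 0.18 · 11.832 - 1.645
z_β = 0.485

Power = Φ(z_β) = Φ(0.485) ≈ 0.686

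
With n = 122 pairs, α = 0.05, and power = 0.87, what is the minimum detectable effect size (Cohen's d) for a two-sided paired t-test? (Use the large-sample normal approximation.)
d ≈ 0.28

Minimum detectable effect (paired t-test, normal approximation):
d = (z_{α/2} + z_β) / √n
d = (1.960 + 1.126) / √122
d = 3.086 / 11.045
d ≈ 0.28

By Cohen's convention (0.2 small / 0.5 medium / 0.8 large): small effect.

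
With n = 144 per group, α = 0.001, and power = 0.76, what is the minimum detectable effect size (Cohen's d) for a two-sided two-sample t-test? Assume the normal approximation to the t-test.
d ≈ 0.47

Minimum detectable effect (two-sample t-test, normal approximation):
d = (z_{α/2} + z_β) / √(n/2)
d = (3.291 + 0.706) / √(144/2)
d = 3.997 / 8.485
d ≈ 0.47

By Cohen's convention (0.2 small / 0.5 medium / 0.8 large): small effect.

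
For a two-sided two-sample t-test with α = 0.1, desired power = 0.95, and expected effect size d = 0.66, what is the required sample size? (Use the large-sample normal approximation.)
n = 50 per group

Sample size formula (two-sample t-test, normal approximation):
n = 2 · ((z_{α/2} + z_β) / d)²

z_{α/2} = 1.645 (for α = 0.1, two-sided)
z_β = 1.645 (for power = 0.95)
d = 0.66

n = 2 · ((1.645 + 1.645) / 0.66)²
n = 2 · (4.985)²
n ≈ 49.70
Round up to the next whole number: n = 50 per group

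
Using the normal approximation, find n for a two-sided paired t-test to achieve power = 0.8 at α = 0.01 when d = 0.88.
n = 16 pairs

Sample size formula (paired t-test, normal approximation):
n = ((z_{α/2} + z_β) / d)²

z_{α/2} = 2.576 (for α = 0.01, two-sided)
z_β = 0.842 (for power = 0.8)
d = 0.88

n = ((2.576 + 0.842) / 0.88)²
n = (3.884)²
n ≈ 15.09
Round up to the next whole number: n = 16 pairs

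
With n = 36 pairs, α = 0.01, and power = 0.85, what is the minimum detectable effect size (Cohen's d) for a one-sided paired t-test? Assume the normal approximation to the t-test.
d ≈ 0.56

Minimum detectable effect (paired t-test, normal approximation):
d = (z_α + z_β) / √n
d = (2.326 + 1.036) / √36
d = 3.363 / 6.000
d ≈ 0.56

By Cohen's convention (0.2 small / 0.5 medium / 0.8 large): medium effect.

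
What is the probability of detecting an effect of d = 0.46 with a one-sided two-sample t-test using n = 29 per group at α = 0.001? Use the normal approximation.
Power ≈ 0.09

Power calculation (two-sample t-test, normal approximation):
z_β = d · √(n/2) - z_α
z_β = 0.46 · √(29/2) - 3.090
z_β = 0.46 · 3.808 - 3.090
z_β = -1.339

Power = Φ(z_β) = Φ(-1.339) ≈ 0.090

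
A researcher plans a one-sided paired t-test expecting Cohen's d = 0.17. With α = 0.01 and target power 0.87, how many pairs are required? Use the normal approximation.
n = 413 pairs

Sample size formula (paired t-test, normal approximation):
n = ((z_α + z_β) / d)²

z_α = 2.326 (for α = 0.01, one-sided)
z_β = 1.126 (for power = 0.87)
d = 0.17

n = ((2.326 + 1.126) / 0.17)²
n = (20.306)²
n ≈ 412.33
Round up to the next whole number: n = 413 pairs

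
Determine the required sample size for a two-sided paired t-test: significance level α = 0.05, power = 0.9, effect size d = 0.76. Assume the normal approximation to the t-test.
n = 19 pairs

Sample size formula (paired t-test, normal approximation):
n = ((z_{α/2} + z_β) / d)²

z_{α/2} = 1.960 (for α = 0.05, two-sided)
z_β = 1.282 (for power = 0.9)
d = 0.76

n = ((1.960 + 1.282) / 0.76)²
n = (4.266)²
n ≈ 18.20
Round up to the next whole number: n = 19 pairs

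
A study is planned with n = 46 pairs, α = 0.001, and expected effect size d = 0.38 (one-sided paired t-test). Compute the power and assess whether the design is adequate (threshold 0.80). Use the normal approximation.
Power ≈ 0.30; the study is underpowered (power < 0.80)

Power calculation (paired t-test, normal approximation):
z_β = d · √n - z_α
z_β = 0.38 · √46 - 3.090
z_β = 0.38 · 6.782 - 3.090
z_β = -0.513

Power = Φ(z_β) = Φ(-0.513) ≈ 0.304

Effect size d = 0.38 is small by Cohen's convention (0.2/0.5/0.8).

Threshold: power ≥ 0.80 is conventionally adequate.
Power ≈ 0.30 → the study is underpowered (power < 0.80).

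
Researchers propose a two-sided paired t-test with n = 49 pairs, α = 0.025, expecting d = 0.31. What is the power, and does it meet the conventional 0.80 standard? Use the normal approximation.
Power ≈ 0.47; the study is underpowered (power < 0.80)

Power calculation (paired t-test, normal approximation):
z_β = d · √n - z_{α/2}
z_β = 0.31 · √49 - 2.241
z_β = 0.31 · 7.000 - 2.241
z_β = -0.071

Power = Φ(z_β) = Φ(-0.071) ≈ 0.472

Effect size d = 0.31 is small by Cohen's convention (0.2/0.5/0.8).

Threshold: power ≥ 0.80 is conventionally adequate.
Power ≈ 0.47 → the study is underpowered (power < 0.80).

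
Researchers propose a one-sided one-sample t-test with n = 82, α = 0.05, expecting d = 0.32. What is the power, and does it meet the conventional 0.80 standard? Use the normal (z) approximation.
Power ≈ 0.89; the study is adequately powered (power ≥ 0.80)

Power calculation (one-sample t-test, normal approximation):
z_β = d · √n - z_α
z_β = 0.32 · √82 - 1.645
z_β = 0.32 · 9.055 - 1.645
z_β = 1.253

Power = Φ(z_β) = Φ(1.253) ≈ 0.895

Effect size d = 0.32 is small by Cohen's convention (0.2/0.5/0.8).

Threshold: power ≥ 0.80 is conventionally adequate.
Power ≈ 0.89 → the study is adequately powered (power ≥ 0.80).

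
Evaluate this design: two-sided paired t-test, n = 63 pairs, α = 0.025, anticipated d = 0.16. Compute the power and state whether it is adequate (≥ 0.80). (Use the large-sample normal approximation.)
Power ≈ 0.17; the study is underpowered (power < 0.80)

Power calculation (paired t-test, normal approximation):
z_β = d · √n - z_{α/2}
z_β = 0.16 · √63 - 2.241
z_β = 0.16 · 7.937 - 2.241
z_β = -0.971

Power = Φ(z_β) = Φ(-0.971) ≈ 0.166

Effect size d = 0.16 is very small by Cohen's convention (0.2/0.5/0.8).

Threshold: power ≥ 0.80 is conventionally adequate.
Power ≈ 0.17 → the study is underpowered (power < 0.80).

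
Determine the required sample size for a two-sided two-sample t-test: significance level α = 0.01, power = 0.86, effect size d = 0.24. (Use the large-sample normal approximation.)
n = 465 per group

Sample size formula (two-sample t-test, normal approximation):
n = 2 · ((z_{α/2} + z_β) / d)²

z_{α/2} = 2.576 (for α = 0.01, two-sided)
z_β = 1.080 (for power = 0.86)
d = 0.24

n = 2 · ((2.576 + 1.080) / 0.24)²
n = 2 · (15.233)²
n ≈ 464.09
Round up to the next whole number: n = 465 per group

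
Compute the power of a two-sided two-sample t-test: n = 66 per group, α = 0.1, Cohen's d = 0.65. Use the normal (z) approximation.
Power ≈ 0.98

Power calculation (two-sample t-test, normal approximation):
z_β = d · √(n/2) - z_{α/2}
z_β = 0.65 · √(66/2) - 1.645
z_β = 0.65 · 5.745 - 1.645
z_β = 2.089

Power = Φ(z_β) = Φ(2.089) ≈ 0.982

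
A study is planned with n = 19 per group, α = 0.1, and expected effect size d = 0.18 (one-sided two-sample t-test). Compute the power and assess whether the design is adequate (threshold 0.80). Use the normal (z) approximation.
Power ≈ 0.23; the study is underpowered (power < 0.80)

Power calculation (two-sample t-test, normal approximation):
z_β = d · √(n/2) - z_α
z_β = 0.18 · √(19/2) - 1.282
z_β = 0.18 · 3.082 - 1.282
z_β = -0.727

Power = Φ(z_β) = Φ(-0.727) ≈ 0.234

Effect size d = 0.18 is very small by Cohen's convention (0.2/0.5/0.8).

Threshold: power ≥ 0.80 is conventionally adequate.
Power ≈ 0.23 → the study is underpowered (power < 0.80).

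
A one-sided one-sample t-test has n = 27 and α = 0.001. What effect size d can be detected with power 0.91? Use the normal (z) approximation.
d ≈ 0.85

Minimum detectable effect (one-sample t-test, normal approximation):
d = (z_α + z_β) / √n
d = (3.090 + 1.341) / √27
d = 4.431 / 5.196
d ≈ 0.85

By Cohen's convention (0.2 small / 0.5 medium / 0.8 large): large effect.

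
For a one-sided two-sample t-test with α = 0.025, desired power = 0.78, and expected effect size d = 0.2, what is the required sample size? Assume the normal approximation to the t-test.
n = 374 per group

Sample size formula (two-sample t-test, normal approximation):
n = 2 · ((z_α + z_β) / d)²

z_α = 1.960 (for α = 0.025, one-sided)
z_β = 0.772 (for power = 0.78)
d = 0.2

n = 2 · ((1.960 + 0.772) / 0.2)²
n = 2 · (13.660)²
n ≈ 373.19
Round up to the next whole number: n = 374 per group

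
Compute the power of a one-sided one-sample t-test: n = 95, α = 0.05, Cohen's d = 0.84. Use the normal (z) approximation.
Power ≈ 1.00

Power calculation (one-sample t-test, normal approximation):
z_β = d · √n - z_α
z_β = 0.84 · √95 - 1.645
z_β = 0.84 · 9.747 - 1.645
z_β = 6.542

Power = Φ(z_β) = Φ(6.542) ≈ 1.000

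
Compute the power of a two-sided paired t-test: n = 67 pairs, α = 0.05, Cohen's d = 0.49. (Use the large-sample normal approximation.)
Power ≈ 0.98

Power calculation (paired t-test, normal approximation):
z_β = d · √n - z_{α/2}
z_β = 0.49 · √67 - 1.960
z_β = 0.49 · 8.185 - 1.960
z_β = 2.051

Power = Φ(z_β) = Φ(2.051) ≈ 0.980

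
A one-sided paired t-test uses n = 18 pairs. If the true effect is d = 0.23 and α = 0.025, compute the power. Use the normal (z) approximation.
Power ≈ 0.16

Power calculation (paired t-test, normal approximation):
z_β = d · √n - z_α
z_β = 0.23 · √18 - 1.960
z_β = 0.23 · 4.243 - 1.960
z_β = -0.984

Power = Φ(z_β) = Φ(-0.984) ≈ 0.163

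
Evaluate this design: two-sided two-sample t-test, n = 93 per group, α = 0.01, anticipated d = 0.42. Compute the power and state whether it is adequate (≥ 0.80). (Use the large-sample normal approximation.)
Power ≈ 0.61; the study is underpowered (power < 0.80)

Power calculation (two-sample t-test, normal approximation):
z_β = d · √(n/2) - z_{α/2}
z_β = 0.42 · √(93/2) - 2.576
z_β = 0.42 · 6.819 - 2.576
z_β = 0.288

Power = Φ(z_β) = Φ(0.288) ≈ 0.613

Effect size d = 0.42 is small by Cohen's convention (0.2/0.5/0.8).

Threshold: power ≥ 0.80 is conventionally adequate.
Power ≈ 0.61 → the study is underpowered (power < 0.80).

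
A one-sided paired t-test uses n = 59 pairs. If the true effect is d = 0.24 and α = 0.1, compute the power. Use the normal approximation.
Power ≈ 0.71

Power calculation (paired t-test, normal approximation):
z_β = d · √n - z_α
z_β = 0.24 · √59 - 1.282
z_β = 0.24 · 7.681 - 1.282
z_β = 0.562

Power = Φ(z_β) = Φ(0.562) ≈ 0.713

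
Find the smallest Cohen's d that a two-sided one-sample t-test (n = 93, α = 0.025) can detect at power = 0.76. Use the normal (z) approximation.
d ≈ 0.31

Minimum detectable effect (one-sample t-test, normal approximation):
d = (z_{α/2} + z_β) / √n
d = (2.241 + 0.706) / √93
d = 2.948 / 9.644
d ≈ 0.31

By Cohen's convention (0.2 small / 0.5 medium / 0.8 large): small effect.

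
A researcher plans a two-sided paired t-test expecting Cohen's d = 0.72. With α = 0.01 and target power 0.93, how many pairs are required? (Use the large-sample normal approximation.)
n = 32 pairs

Sample size formula (paired t-test, normal approximation):
n = ((z_{α/2} + z_β) / d)²

z_{α/2} = 2.576 (for α = 0.01, two-sided)
z_β = 1.476 (for power = 0.93)
d = 0.72

n = ((2.576 + 1.476) / 0.72)²
n = (5.628)²
n ≈ 31.67
Round up to the next whole number: n = 32 pairs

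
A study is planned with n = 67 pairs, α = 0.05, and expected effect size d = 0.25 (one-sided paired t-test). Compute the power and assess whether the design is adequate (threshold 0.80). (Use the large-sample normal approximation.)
Power ≈ 0.66; the study is underpowered (power < 0.80)

Power calculation (paired t-test, normal approximation):
z_β = d · √n - z_α
z_β = 0.25 · √67 - 1.645
z_β = 0.25 · 8.185 - 1.645
z_β = 0.401

Power = Φ(z_β) = Φ(0.401) ≈ 0.656

Effect size d = 0.25 is small by Cohen's convention (0.2/0.5/0.8).

Threshold: power ≥ 0.80 is conventionally adequate.
Power ≈ 0.66 → the study is underpowered (power < 0.80).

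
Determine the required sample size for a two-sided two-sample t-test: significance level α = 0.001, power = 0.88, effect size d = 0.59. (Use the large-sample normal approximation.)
n = 115 per group

Sample size formula (two-sample t-test, normal approximation):
n = 2 · ((z_{α/2} + z_β) / d)²

z_{α/2} = 3.291 (for α = 0.001, two-sided)
z_β = 1.175 (for power = 0.88)
d = 0.59

n = 2 · ((3.291 + 1.175) / 0.59)²
n = 2 · (7.569)²
n ≈ 114.58
Round up to the next whole number: n = 115 per group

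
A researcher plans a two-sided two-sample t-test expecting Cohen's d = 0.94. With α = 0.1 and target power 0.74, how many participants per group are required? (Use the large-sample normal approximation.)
n = 12 per group

Sample size formula (two-sample t-test, normal approximation):
n = 2 · ((z_{α/2} + z_β) / d)²

z_{α/2} = 1.645 (for α = 0.1, two-sided)
z_β = 0.643 (for power = 0.74)
d = 0.94

n = 2 · ((1.645 + 0.643) / 0.94)²
n = 2 · (2.434)²
n ≈ 11.85
Round up to the next whole number: n = 12 per group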